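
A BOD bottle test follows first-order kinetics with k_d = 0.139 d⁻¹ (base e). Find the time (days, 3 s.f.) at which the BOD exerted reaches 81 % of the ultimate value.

t ≈ 11.9 d

y/L₀ = 1 − e^(−k_d t) = 0.81 ⇒ e^(−k_d t) = 0.190
t = −ln(0.190) / 0.139 = 1.661 / 0.139 = 11.95 d.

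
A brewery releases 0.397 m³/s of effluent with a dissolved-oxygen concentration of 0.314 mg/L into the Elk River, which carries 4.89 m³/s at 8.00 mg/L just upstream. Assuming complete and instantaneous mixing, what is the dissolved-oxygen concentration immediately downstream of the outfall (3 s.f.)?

Flow-weighted mixing: C = (Q_r C_r + Q_w C_w)/(Q_r + Q_w)
= (4.89×8.00 + 0.397×0.314)/(4.89 + 0.397) = 39.24/5.287 = 7.423 mg/L.

7.42 mg/L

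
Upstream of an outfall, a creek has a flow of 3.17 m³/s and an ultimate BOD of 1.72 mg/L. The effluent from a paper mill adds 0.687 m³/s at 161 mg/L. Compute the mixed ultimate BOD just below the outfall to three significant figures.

30.1 mg/L

Flow-weighted mixing: C = (Q_r C_r + Q_w C_w)/(Q_r + Q_w)
= (3.17×1.72 + 0.687×161)/(3.17 + 0.687) = 116.1/3.857 = 30.09 mg/L.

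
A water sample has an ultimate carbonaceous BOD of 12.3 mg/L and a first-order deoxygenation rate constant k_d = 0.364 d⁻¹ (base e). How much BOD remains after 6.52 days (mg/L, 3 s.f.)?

L ≈ 1.15 mg/L

L_t = L₀ e^(−k_d t) = 12.3 × e^(−0.364×6.52) = 12.3 × 0.09317 = 1.146 mg/L.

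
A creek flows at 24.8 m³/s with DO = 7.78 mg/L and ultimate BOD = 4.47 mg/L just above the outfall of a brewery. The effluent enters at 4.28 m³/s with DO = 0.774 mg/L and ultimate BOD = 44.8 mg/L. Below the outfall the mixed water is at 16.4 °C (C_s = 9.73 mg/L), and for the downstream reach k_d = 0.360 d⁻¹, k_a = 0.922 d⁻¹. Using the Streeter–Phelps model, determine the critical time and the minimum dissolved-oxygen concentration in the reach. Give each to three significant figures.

Mixed DO = (24.8×7.78 + 4.28×0.774)/(24.8+4.28) = 196.3/29.08 = 6.749 mg/L.
Mixed L₀ = (24.8×4.47 + 4.28×44.8)/(29.08) = 302.6/29.08 = 10.41 mg/L.
Initial deficit D₀ = C_s − DO₀ = 9.73 − 6.749 = 2.981 mg/L.
t_c = (1/0.5620) ln[(0.922/0.360)(1 − 2.981×0.5620/(0.360×10.41))] = 1.779 × ln(1.416) = 0.6185 d.
D_c = (0.360/0.922) × 10.41 × e^(−0.360×0.6185) = 0.3905 × 10.41 × 0.8004 = 3.252 mg/L.
Minimum DO = 9.73 − 3.252 = 6.478 mg/L.

t_c ≈ 0.619 d; minimum DO ≈ 6.48 mg/L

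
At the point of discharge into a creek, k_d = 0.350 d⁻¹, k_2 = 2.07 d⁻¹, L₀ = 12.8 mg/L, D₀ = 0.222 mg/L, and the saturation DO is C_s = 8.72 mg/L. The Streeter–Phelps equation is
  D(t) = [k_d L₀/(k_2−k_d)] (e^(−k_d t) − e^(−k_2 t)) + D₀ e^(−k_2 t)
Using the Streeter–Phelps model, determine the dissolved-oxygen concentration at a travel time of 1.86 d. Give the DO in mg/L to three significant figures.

k_d L₀/(k_2−k_d) = 0.350×12.8/(2.07−0.350) = 4.480/1.720 = 2.605 mg/L.
e^(−k_d t) = e^(−0.350×1.860) = 0.5215; e^(−k_2 t) = e^(−2.07×1.860) = 0.02128.
D = 2.605 × (0.5215 − 0.02128) + 0.222 × 0.02128 = 1.303 + 0.004723 = 1.308 mg/L.
DO = C_s − D = 8.72 − 1.308 = 7.412 mg/L.

DO ≈ 7.41 mg/L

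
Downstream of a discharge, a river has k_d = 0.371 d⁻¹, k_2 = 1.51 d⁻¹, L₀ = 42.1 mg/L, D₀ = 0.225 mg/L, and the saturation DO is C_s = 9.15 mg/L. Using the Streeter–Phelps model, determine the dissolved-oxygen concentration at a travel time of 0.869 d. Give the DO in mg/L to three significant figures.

k_d L₀/(k_2−k_d) = 0.371×42.1/(1.51−0.371) = 15.62/1.139 = 13.71 mg/L.
e^(−k_d t) = e^(−0.371×0.8690) = 0.7244; e^(−k_2 t) = e^(−1.51×0.8690) = 0.2692.
D = 13.71 × (0.7244 − 0.2692) + 0.225 × 0.2692 = 6.242 + 0.06058 = 6.302 mg/L.
DO = C_s − D = 9.15 − 6.302 = 2.848 mg/L.

DO ≈ 2.85 mg/L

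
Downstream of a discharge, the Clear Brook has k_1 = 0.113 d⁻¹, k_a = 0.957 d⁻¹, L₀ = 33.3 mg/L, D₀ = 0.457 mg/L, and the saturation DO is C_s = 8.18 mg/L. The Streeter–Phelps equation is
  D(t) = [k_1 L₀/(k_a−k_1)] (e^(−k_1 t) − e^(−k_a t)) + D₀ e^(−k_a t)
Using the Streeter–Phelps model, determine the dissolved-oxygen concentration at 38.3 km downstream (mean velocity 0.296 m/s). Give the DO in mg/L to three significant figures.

DO ≈ 5.37 mg/L

Travel time t = x/v = 38.3 km / (0.296 m/s) = 38300 m / 0.296 m/s = 129400 s = 1.498 d.
k_1 L₀/(k_a−k_1) = 0.113×33.3/(0.957−0.113) = 3.763/0.8440 = 4.458 mg/L.
e^(−k_1 t) = e^(−0.113×1.498) = 0.8443; e^(−k_a t) = e^(−0.957×1.498) = 0.2385.
D = 4.458 × (0.8443 − 0.2385) + 0.457 × 0.2385 = 2.701 + 0.1090 = 2.810 mg/L.
DO = C_s − D = 8.18 − 2.810 = 5.370 mg/L.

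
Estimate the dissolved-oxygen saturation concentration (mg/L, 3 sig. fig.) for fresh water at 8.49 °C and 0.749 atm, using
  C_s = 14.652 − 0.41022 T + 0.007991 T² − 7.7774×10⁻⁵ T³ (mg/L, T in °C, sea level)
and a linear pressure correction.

At sea level: C_s = 14.652 − 0.41022×8.49 + 0.007991×8.49² − 7.7774×10⁻⁵×8.49³ = 11.70 mg/L.
Pressure correction: C_s' = 11.70 × 0.749 = 8.762 mg/L.

C_s ≈ 8.76 mg/L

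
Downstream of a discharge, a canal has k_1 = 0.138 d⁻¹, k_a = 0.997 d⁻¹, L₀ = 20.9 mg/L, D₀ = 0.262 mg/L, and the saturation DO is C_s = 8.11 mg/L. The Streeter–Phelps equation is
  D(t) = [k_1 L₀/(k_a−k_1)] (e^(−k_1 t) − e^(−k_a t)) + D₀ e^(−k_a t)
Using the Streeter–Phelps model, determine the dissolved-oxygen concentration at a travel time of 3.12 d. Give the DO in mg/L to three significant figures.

k_1 L₀/(k_a−k_1) = 0.138×20.9/(0.997−0.138) = 2.884/0.8590 = 3.358 mg/L.
e^(−k_1 t) = e^(−0.138×3.120) = 0.6501; e^(−k_a t) = e^(−0.997×3.120) = 0.04457.
D = 3.358 × (0.6501 − 0.04457) + 0.262 × 0.04457 = 2.033 + 0.01168 = 2.045 mg/L.
DO = C_s − D = 8.11 − 2.045 = 6.065 mg/L.

DO ≈ 6.07 mg/L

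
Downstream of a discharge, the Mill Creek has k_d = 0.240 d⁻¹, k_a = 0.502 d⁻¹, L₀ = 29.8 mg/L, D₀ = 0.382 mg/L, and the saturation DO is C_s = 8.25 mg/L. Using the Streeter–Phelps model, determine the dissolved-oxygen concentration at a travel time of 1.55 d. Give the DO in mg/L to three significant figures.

DO ≈ 1.79 mg/L

k_d L₀/(k_a−k_d) = 0.240×29.8/(0.502−0.240) = 7.152/0.2620 = 27.30 mg/L.
e^(−k_d t) = e^(−0.240×1.550) = 0.6894; e^(−k_a t) = e^(−0.502×1.550) = 0.4593.
D = 27.30 × (0.6894 − 0.4593) + 0.382 × 0.4593 = 6.281 + 0.1754 = 6.456 mg/L.
DO = C_s − D = 8.25 − 6.456 = 1.794 mg/L.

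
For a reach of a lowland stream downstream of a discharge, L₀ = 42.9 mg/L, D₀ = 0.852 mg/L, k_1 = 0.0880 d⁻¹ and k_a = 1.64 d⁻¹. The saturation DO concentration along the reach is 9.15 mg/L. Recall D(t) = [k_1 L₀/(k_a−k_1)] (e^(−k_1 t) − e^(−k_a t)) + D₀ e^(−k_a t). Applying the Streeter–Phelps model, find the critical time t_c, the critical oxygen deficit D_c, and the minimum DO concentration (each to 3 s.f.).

t_c ≈ 1.61 d; D_c ≈ 2.00 mg/L; min DO ≈ 7.15 mg/L

With k_a/k_1 = 18.64 and 1 − D₀(k_a−k_1)/(k_1 L₀) = 0.6497,
t_c = ln(18.64 × 0.6497) / (1.64 − 0.0880) = ln(12.11) / 1.552 = 2.494/1.552 = 1.607 d.
D_c = (k_1/k_a) L₀ e^(−k_1 t_c) = (0.0880/1.64) × 42.9 × e^(−0.0880×1.607) = 0.05366 × 42.9 × 0.8681 = 1.998 mg/L.
Minimum DO = C_s − D_c = 9.15 − 1.998 = 7.152 mg/L.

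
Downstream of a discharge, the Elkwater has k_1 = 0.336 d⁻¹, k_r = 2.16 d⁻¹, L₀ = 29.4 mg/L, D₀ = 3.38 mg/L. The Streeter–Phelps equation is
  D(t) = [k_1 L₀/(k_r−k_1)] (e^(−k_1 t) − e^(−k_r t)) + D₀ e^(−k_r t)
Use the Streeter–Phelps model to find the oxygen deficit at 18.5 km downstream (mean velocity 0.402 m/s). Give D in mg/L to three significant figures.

D ≈ 3.88 mg/L

Travel time t = x/v = 18.5 km / (0.402 m/s) = 18500 m / 0.402 m/s = 46020 s = 0.5326 d.
k_1 L₀/(k_r−k_1) = 0.336×29.4/(2.16−0.336) = 9.878/1.824 = 5.416 mg/L.
e^(−k_1 t) = e^(−0.336×0.5326) = 0.8361; e^(−k_r t) = e^(−2.16×0.5326) = 0.3165.
D = 5.416 × (0.8361 − 0.3165) + 3.38 × 0.3165 = 2.814 + 1.070 = 3.884 mg/L.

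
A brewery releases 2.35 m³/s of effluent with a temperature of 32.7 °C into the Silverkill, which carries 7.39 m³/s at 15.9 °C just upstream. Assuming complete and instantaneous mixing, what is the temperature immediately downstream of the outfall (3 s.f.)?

Flow-weighted mixing: C = (Q_r C_r + Q_w C_w)/(Q_r + Q_w)
= (7.39×15.9 + 2.35×32.7)/(7.39 + 2.35) = 194.3/9.740 = 19.95 °C.

20.0 °C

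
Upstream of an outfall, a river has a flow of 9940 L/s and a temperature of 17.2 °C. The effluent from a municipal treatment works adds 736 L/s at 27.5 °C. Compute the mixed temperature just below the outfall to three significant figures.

Flow-weighted mixing: C = (Q_r C_r + Q_w C_w)/(Q_r + Q_w)
= (9940×17.2 + 736×27.5)/(9940 + 736) = 191200/10680 = 17.91 °C.

17.9 °C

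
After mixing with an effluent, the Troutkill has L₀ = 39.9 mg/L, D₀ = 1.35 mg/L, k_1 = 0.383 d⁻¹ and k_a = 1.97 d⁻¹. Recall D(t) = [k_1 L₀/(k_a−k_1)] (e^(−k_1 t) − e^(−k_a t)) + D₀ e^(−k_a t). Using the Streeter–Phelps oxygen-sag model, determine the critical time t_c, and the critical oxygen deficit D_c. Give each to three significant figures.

t_c = [1/(k_a−k_1)] ln[(k_a/k_1)(1 − D₀(k_a−k_1)/(k_1 L₀))]
= [1/(1.97−0.383)] ln[(1.97/0.383)(1 − 1.35×1.587/(0.383×39.9))]
= (1/1.587) ln[5.144 × 0.8598] = 0.6301 × ln(4.422) = 0.6301 × 1.487 = 0.9368 d.
D_c = (k_1/k_a) L₀ e^(−k_1 t_c) = (0.383/1.97) × 39.9 × e^(−0.383×0.9368) = 0.1944 × 39.9 × 0.6985 = 5.419 mg/L.

t_c ≈ 0.937 d; D_c ≈ 5.42 mg/L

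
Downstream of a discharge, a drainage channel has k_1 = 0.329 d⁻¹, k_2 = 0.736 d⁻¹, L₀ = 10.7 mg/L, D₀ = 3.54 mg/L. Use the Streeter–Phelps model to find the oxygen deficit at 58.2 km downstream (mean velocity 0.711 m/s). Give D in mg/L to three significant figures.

Travel time t = x/v = 58.2 km / (0.711 m/s) = 58200 m / 0.711 m/s = 81860 s = 0.9474 d.
k_1 L₀/(k_2−k_1) = 0.329×10.7/(0.736−0.329) = 3.520/0.4070 = 8.649 mg/L.
e^(−k_1 t) = e^(−0.329×0.9474) = 0.7322; e^(−k_2 t) = e^(−0.736×0.9474) = 0.4979.
D = 8.649 × (0.7322 − 0.4979) + 3.54 × 0.4979 = 2.026 + 1.763 = 3.789 mg/L.

D ≈ 3.79 mg/L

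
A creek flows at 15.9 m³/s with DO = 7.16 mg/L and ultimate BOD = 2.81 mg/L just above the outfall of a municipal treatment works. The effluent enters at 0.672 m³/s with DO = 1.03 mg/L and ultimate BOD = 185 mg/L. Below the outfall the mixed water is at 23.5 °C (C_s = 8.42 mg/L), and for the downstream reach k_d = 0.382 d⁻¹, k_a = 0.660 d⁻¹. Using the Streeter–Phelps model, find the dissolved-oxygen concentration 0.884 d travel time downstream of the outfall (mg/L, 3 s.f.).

Mixed DO = (15.9×7.16 + 0.672×1.03)/(15.9+0.672) = 114.5/16.57 = 6.911 mg/L.
Mixed L₀ = (15.9×2.81 + 0.672×185)/(16.57) = 169.0/16.57 = 10.20 mg/L.
Initial deficit D₀ = C_s − DO₀ = 8.42 − 6.911 = 1.509 mg/L.
D(0.884) = [0.382×10.20/(0.660−0.382)](e^(−0.382×0.884) − e^(−0.660×0.884)) + 1.509 e^(−0.660×0.884)
= 14.01 × (0.7134 − 0.5580) + 1.509 × 0.5580 = 3.020 mg/L.
DO = 8.42 − 3.020 = 5.400 mg/L.

DO ≈ 5.40 mg/L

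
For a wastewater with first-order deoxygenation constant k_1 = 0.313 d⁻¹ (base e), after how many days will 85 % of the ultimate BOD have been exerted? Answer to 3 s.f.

t ≈ 6.06 d

y/L₀ = 1 − e^(−k_1 t) = 0.85 ⇒ e^(−k_1 t) = 0.150
t = −ln(0.150) / 0.313 = 1.897 / 0.313 = 6.061 d.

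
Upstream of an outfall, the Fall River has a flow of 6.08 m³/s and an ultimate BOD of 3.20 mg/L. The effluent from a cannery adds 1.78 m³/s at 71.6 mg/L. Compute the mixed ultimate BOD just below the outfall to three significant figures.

18.7 mg/L

Flow-weighted mixing: C = (Q_r C_r + Q_w C_w)/(Q_r + Q_w)
= (6.08×3.20 + 1.78×71.6)/(6.08 + 1.78) = 146.9/7.860 = 18.69 mg/L.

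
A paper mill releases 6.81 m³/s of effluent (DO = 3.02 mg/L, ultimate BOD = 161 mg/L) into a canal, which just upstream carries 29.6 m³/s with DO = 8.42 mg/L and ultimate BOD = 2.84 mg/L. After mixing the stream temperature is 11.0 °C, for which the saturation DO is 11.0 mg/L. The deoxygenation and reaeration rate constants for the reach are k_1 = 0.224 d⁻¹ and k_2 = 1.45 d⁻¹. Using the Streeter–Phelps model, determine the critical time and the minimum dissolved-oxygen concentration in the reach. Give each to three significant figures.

t_c ≈ 0.764 d; minimum DO ≈ 6.78 mg/L

Mixed DO = (29.6×8.42 + 6.81×3.02)/(29.6+6.81) = 269.8/36.41 = 7.410 mg/L.
Mixed L₀ = (29.6×2.84 + 6.81×161)/(36.41) = 1180/36.41 = 32.42 mg/L.
Initial deficit D₀ = C_s − DO₀ = 11.0 − 7.410 = 3.590 mg/L.
t_c = (1/1.226) ln[(1.45/0.224)(1 − 3.590×1.226/(0.224×32.42))] = 0.8157 × ln(2.550) = 0.7636 d.
D_c = (0.224/1.45) × 32.42 × e^(−0.224×0.7636) = 0.1545 × 32.42 × 0.8428 = 4.221 mg/L.
Minimum DO = 11.0 − 4.221 = 6.779 mg/L.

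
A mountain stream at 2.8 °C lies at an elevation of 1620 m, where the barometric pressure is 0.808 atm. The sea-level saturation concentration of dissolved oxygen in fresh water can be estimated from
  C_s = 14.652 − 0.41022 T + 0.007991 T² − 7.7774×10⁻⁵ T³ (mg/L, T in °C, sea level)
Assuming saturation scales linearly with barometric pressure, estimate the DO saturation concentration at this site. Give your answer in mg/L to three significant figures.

At sea level: C_s = 14.652 − 0.41022×2.8 + 0.007991×2.8² − 7.7774×10⁻⁵×2.8³ = 13.56 mg/L.
Pressure correction: C_s' = 13.56 × 0.808 = 10.96 mg/L.

C_s ≈ 11.0 mg/L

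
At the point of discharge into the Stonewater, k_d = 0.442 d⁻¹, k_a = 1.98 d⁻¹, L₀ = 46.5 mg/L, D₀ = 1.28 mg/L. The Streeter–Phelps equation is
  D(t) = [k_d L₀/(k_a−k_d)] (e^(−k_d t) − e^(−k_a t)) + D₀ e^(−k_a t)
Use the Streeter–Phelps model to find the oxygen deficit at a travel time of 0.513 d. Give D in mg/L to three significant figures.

k_d L₀/(k_a−k_d) = 0.442×46.5/(1.98−0.442) = 20.55/1.538 = 13.36 mg/L.
e^(−k_d t) = e^(−0.442×0.5130) = 0.7971; e^(−k_a t) = e^(−1.98×0.5130) = 0.3621.
D = 13.36 × (0.7971 − 0.3621) + 1.28 × 0.3621 = 5.813 + 0.4635 = 6.276 mg/L.

D ≈ 6.28 mg/L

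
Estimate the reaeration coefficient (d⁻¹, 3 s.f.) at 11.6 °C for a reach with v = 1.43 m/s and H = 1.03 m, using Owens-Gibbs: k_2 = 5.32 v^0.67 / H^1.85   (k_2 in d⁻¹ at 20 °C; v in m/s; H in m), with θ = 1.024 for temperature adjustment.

k_2(20) = 5.32 × 1.43^0.67 / 1.03^1.85 = 5.32 × 1.271 / 1.056 = 6.401 d⁻¹.
k_2(11.6) = 6.401 × 1.024^(11.6−20) = 6.401 × 0.8194 = 5.245 d⁻¹.

k_2 ≈ 5.24 d⁻¹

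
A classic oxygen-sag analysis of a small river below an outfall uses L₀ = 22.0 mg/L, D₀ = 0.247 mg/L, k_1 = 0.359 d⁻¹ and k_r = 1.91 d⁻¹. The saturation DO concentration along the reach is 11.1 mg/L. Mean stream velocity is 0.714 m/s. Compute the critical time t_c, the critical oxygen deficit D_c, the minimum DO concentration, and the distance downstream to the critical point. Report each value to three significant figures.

t_c ≈ 1.05 d; D_c ≈ 2.84 mg/L; min DO ≈ 8.26 mg/L; x_c ≈ 64.5 km

With k_r/k_1 = 5.320 and 1 − D₀(k_r−k_1)/(k_1 L₀) = 0.9515,
t_c = ln(5.320 × 0.9515) / (1.91 − 0.359) = ln(5.062) / 1.551 = 1.622/1.551 = 1.046 d.
L(t_c) = L₀ e^(−k_1 t_c) = 22.0 × 0.6870 = 15.11 mg/L, and at the critical point k_r D_c = k_1 L, so D_c = (0.359/1.91) × 15.11 = 2.841 mg/L.
Minimum DO = C_s − D_c = 11.1 − 2.841 = 8.259 mg/L.
x_c = v t_c = 0.714 m/s × 1.046 d × 86400 s/d = 64510 m ≈ 64.5 km.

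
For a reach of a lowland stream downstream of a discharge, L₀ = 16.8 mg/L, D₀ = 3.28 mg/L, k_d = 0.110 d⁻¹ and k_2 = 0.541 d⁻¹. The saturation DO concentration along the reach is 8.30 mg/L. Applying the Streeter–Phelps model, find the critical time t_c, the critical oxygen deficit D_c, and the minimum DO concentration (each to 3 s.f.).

t_c = [1/(k_2−k_d)] ln[(k_2/k_d)(1 − D₀(k_2−k_d)/(k_d L₀))]
= [1/(0.541−0.110)] ln[(0.541/0.110)(1 − 3.28×0.4310/(0.110×16.8))]
= (1/0.4310) ln[4.918 × 0.2350] = 2.320 × ln(1.156) = 2.320 × 0.1449 = 0.3361 d.
L(t_c) = L₀ e^(−k_d t_c) = 16.8 × 0.9637 = 16.19 mg/L, and at the critical point k_2 D_c = k_d L, so D_c = (0.110/0.541) × 16.19 = 3.292 mg/L.
Minimum DO = C_s − D_c = 8.30 − 3.292 = 5.008 mg/L.

t_c ≈ 0.336 d; D_c ≈ 3.29 mg/L; min DO ≈ 5.01 mg/L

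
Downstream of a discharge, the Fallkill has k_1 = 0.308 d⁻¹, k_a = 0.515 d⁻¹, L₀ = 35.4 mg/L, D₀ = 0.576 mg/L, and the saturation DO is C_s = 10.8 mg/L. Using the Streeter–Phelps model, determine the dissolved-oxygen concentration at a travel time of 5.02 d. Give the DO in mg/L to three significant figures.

k_1 L₀/(k_a−k_1) = 0.308×35.4/(0.515−0.308) = 10.90/0.2070 = 52.67 mg/L.
e^(−k_1 t) = e^(−0.308×5.020) = 0.2131; e^(−k_a t) = e^(−0.515×5.020) = 0.07537.
D = 52.67 × (0.2131 − 0.07537) + 0.576 × 0.07537 = 7.253 + 0.04342 = 7.296 mg/L.
DO = C_s − D = 10.8 − 7.296 = 3.504 mg/L.

DO ≈ 3.50 mg/L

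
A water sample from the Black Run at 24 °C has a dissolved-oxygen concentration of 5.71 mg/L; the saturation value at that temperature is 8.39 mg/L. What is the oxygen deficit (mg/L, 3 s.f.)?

D = C_s − C = 8.39 − 5.71 = 2.68 mg/L.

D ≈ 2.68 mg/L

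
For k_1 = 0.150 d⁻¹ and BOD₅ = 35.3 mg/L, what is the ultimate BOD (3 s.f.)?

BOD₅ = L₀(1 − e^(−5k_1)) ⇒ L₀ = BOD₅ / (1 − e^(−5×0.150))
= 35.3 / (1 − 0.4724) = 35.3 / 0.5276 = 66.90 mg/L.

L₀ ≈ 66.9 mg/L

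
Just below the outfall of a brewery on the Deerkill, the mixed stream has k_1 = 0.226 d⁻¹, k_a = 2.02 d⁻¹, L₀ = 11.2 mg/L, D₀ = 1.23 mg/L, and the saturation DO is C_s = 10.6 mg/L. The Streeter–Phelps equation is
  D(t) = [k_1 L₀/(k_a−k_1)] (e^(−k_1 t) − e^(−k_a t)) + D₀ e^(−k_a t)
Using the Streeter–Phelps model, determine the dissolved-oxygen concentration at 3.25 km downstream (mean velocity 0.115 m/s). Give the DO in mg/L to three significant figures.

DO ≈ 9.38 mg/L

Travel time t = x/v = 3.25 km / (0.115 m/s) = 3250 m / 0.115 m/s = 28260 s = 0.3271 d.
k_1 L₀/(k_a−k_1) = 0.226×11.2/(2.02−0.226) = 2.531/1.794 = 1.411 mg/L.
e^(−k_1 t) = e^(−0.226×0.3271) = 0.9287; e^(−k_a t) = e^(−2.02×0.3271) = 0.5165.
D = 1.411 × (0.9287 − 0.5165) + 1.23 × 0.5165 = 0.5817 + 0.6353 = 1.217 mg/L.
DO = C_s − D = 10.6 − 1.217 = 9.383 mg/L.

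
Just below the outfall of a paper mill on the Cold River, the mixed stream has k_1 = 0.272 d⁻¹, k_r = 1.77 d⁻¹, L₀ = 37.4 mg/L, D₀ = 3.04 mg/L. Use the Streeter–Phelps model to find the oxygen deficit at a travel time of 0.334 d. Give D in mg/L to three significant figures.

k_1 L₀/(k_r−k_1) = 0.272×37.4/(1.77−0.272) = 10.17/1.498 = 6.791 mg/L.
e^(−k_1 t) = e^(−0.272×0.3340) = 0.9132; e^(−k_r t) = e^(−1.77×0.3340) = 0.5537.
D = 6.791 × (0.9132 − 0.5537) + 3.04 × 0.5537 = 2.441 + 1.683 = 4.124 mg/L.

D ≈ 4.12 mg/L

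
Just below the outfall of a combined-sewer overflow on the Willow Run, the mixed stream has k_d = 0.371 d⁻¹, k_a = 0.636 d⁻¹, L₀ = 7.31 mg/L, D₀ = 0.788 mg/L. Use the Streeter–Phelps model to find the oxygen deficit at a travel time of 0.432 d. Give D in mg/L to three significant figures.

k_d L₀/(k_a−k_d) = 0.371×7.31/(0.636−0.371) = 2.712/0.2650 = 10.23 mg/L.
e^(−k_d t) = e^(−0.371×0.4320) = 0.8519; e^(−k_a t) = e^(−0.636×0.4320) = 0.7598.
D = 10.23 × (0.8519 − 0.7598) + 0.788 × 0.7598 = 0.9431 + 0.5987 = 1.542 mg/L.

D ≈ 1.54 mg/L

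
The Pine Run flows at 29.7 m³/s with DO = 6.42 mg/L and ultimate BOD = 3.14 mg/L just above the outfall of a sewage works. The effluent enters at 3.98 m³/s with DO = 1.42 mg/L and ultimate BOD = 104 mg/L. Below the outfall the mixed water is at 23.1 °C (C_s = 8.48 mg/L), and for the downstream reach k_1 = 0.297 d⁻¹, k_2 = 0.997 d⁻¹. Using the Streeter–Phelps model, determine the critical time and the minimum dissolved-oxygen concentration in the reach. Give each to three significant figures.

Mixed DO = (29.7×6.42 + 3.98×1.42)/(29.7+3.98) = 196.3/33.68 = 5.829 mg/L.
Mixed L₀ = (29.7×3.14 + 3.98×104)/(33.68) = 507.2/33.68 = 15.06 mg/L.
Initial deficit D₀ = C_s − DO₀ = 8.48 − 5.829 = 2.651 mg/L.
t_c = (1/0.7000) ln[(0.997/0.297)(1 − 2.651×0.7000/(0.297×15.06))] = 1.429 × ln(1.964) = 0.9644 d.
D_c = (0.297/0.997) × 15.06 × e^(−0.297×0.9644) = 0.2979 × 15.06 × 0.7510 = 3.369 mg/L.
Minimum DO = 8.48 − 3.369 = 5.111 mg/L.

t_c ≈ 0.964 d; minimum DO ≈ 5.11 mg/L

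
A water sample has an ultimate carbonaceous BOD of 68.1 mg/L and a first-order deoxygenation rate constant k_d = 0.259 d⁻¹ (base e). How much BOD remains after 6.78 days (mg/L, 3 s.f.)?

L ≈ 11.8 mg/L

L_t = L₀ e^(−k_d t) = 68.1 × e^(−0.259×6.78) = 68.1 × 0.1727 = 11.76 mg/L.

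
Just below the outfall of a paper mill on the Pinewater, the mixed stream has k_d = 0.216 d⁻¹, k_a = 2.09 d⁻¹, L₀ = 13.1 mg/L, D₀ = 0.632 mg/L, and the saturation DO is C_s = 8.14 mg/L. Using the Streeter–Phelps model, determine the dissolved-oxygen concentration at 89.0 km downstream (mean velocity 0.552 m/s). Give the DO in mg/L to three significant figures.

DO ≈ 7.15 mg/L

Travel time t = x/v = 89.0 km / (0.552 m/s) = 89000 m / 0.552 m/s = 161200 s = 1.866 d.
k_d L₀/(k_a−k_d) = 0.216×13.1/(2.09−0.216) = 2.830/1.874 = 1.510 mg/L.
e^(−k_d t) = e^(−0.216×1.866) = 0.6683; e^(−k_a t) = e^(−2.09×1.866) = 0.02024.
D = 1.510 × (0.6683 − 0.02024) + 0.632 × 0.02024 = 0.9785 + 0.01279 = 0.9913 mg/L.
DO = C_s − D = 8.14 − 0.9913 = 7.149 mg/L.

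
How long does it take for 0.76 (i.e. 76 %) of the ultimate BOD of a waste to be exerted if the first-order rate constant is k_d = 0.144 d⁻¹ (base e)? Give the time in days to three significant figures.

t ≈ 9.91 d

y/L₀ = 1 − e^(−k_d t) = 0.76 ⇒ e^(−k_d t) = 0.240
t = −ln(0.240) / 0.144 = 1.427 / 0.144 = 9.911 d.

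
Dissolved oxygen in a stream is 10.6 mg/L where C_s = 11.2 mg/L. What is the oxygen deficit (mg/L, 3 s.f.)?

D ≈ 0.600 mg/L

D = C_s − C = 11.2 − 10.6 = 0.600 mg/L.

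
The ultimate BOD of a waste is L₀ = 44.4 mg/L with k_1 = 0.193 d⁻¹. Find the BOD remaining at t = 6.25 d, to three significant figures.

L ≈ 13.3 mg/L

L_t = L₀ e^(−k_1 t) = 44.4 × e^(−0.193×6.25) = 44.4 × 0.2993 = 13.29 mg/L.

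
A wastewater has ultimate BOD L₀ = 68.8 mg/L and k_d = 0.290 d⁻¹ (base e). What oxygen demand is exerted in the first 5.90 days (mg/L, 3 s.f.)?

y ≈ 56.4 mg/L

y_t = L₀(1 − e^(−k_d t)) = 68.8 × (1 − e^(−0.290×5.90))
= 68.8 × (1 − 0.1807) = 68.8 × 0.8193 = 56.37 mg/L.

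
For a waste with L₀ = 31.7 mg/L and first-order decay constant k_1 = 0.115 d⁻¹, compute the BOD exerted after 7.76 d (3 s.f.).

y_t = L₀(1 − e^(−k_1 t)) = 31.7 × (1 − e^(−0.115×7.76))
= 31.7 × (1 − 0.4097) = 31.7 × 0.5903 = 18.71 mg/L.

y ≈ 18.7 mg/L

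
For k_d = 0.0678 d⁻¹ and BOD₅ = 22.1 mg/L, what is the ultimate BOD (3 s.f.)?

L₀ ≈ 76.9 mg/L

BOD₅ = L₀(1 − e^(−5k_d)) ⇒ L₀ = BOD₅ / (1 − e^(−5×0.0678))
= 22.1 / (1 − 0.7125) = 22.1 / 0.2875 = 76.86 mg/L.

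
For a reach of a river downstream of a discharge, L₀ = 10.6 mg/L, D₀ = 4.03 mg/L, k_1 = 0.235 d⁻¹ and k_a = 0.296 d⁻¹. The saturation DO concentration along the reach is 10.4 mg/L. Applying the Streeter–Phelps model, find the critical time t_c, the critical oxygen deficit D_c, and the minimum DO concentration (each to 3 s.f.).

At the critical point dD/dt = 0, so k_1 L₀ e^(−k_1 t) = k_a D. Substituting D(t) from the Streeter–Phelps equation and solving for t gives
t_c = ln[(k_a/k_1)(1 − D₀(k_a−k_1)/(k_1 L₀))] / (k_a−k_1).
Here k_a−k_1 = 0.06100 d⁻¹ and 1 − D₀(k_a−k_1)/(k_1 L₀) = 1 − 4.03×0.06100/(0.235×10.6) = 0.9013, so
t_c = ln(1.260 × 0.9013) / 0.06100 = 0.1269 / 0.06100 = 2.080 d.
D_c = (k_1/k_a) L₀ e^(−k_1 t_c) = (0.235/0.296) × 10.6 × e^(−0.235×2.080) = 0.7939 × 10.6 × 0.6134 = 5.162 mg/L.
Minimum DO = C_s − D_c = 10.4 − 5.162 = 5.238 mg/L.

t_c ≈ 2.08 d; D_c ≈ 5.16 mg/L; min DO ≈ 5.24 mg/L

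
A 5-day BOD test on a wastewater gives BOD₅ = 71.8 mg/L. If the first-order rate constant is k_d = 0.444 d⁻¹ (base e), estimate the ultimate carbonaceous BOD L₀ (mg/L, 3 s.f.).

BOD₅ = L₀(1 − e^(−5k_d)) ⇒ L₀ = BOD₅ / (1 − e^(−5×0.444))
= 71.8 / (1 − 0.1086) = 71.8 / 0.8914 = 80.55 mg/L.

L₀ ≈ 80.5 mg/L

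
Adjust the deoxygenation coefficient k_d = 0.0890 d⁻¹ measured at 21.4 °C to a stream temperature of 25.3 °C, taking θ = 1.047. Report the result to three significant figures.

k_d ≈ 0.106 d⁻¹

k_d(T₂) = k_d(T₁) · θ^(T₂−T₁) = 0.0890 × 1.047^(25.3−21.4)
= 0.0890 × 1.047^3.90 = 0.0890 × 1.196 = 0.1065 d⁻¹.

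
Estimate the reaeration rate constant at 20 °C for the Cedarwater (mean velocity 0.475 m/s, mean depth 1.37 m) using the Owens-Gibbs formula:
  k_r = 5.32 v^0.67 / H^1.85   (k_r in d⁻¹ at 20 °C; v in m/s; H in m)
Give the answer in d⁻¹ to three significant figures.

k_r = 5.32 × 0.475^0.67 / 1.37^1.85 = 5.32 × 0.6073 / 1.790 = 1.805 d⁻¹.

k_r ≈ 1.80 d⁻¹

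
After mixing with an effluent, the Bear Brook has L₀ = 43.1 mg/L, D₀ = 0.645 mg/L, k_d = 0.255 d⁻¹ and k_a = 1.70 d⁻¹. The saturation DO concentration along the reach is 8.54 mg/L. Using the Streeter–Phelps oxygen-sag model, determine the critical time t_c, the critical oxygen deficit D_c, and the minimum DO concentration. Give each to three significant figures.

t_c ≈ 1.25 d; D_c ≈ 4.70 mg/L; min DO ≈ 3.84 mg/L

t_c = [1/(k_a−k_d)] ln[(k_a/k_d)(1 − D₀(k_a−k_d)/(k_d L₀))]
= [1/(1.70−0.255)] ln[(1.70/0.255)(1 − 0.645×1.445/(0.255×43.1))]
= (1/1.445) ln[6.667 × 0.9152] = 0.6920 × ln(6.101) = 0.6920 × 1.809 = 1.252 d.
D_c = (k_d/k_a) L₀ e^(−k_d t_c) = (0.255/1.70) × 43.1 × e^(−0.255×1.252) = 0.1500 × 43.1 × 0.7268 = 4.699 mg/L.
Minimum DO = C_s − D_c = 8.54 − 4.699 = 3.841 mg/L.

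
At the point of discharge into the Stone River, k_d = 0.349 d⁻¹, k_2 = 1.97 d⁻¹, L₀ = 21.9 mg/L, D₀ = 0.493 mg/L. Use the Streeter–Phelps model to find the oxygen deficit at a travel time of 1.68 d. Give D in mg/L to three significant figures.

D ≈ 2.47 mg/L

k_d L₀/(k_2−k_d) = 0.349×21.9/(1.97−0.349) = 7.643/1.621 = 4.715 mg/L.
e^(−k_d t) = e^(−0.349×1.680) = 0.5564; e^(−k_2 t) = e^(−1.97×1.680) = 0.03653.
D = 4.715 × (0.5564 − 0.03653) + 0.493 × 0.03653 = 2.451 + 0.01801 = 2.469 mg/L.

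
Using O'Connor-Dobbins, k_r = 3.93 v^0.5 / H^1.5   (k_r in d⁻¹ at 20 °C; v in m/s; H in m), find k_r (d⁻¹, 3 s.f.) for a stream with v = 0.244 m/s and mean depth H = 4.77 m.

k_r = 3.93 × 0.244^0.5 / 4.77^1.5 = 3.93 × 0.4940 / 10.42 = 0.1863 d⁻¹.

k_r ≈ 0.186 d⁻¹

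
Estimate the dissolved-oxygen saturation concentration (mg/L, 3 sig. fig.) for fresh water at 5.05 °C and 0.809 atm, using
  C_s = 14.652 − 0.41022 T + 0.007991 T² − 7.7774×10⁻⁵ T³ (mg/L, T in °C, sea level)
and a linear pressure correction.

C_s ≈ 10.3 mg/L

At sea level: C_s = 14.652 − 0.41022×5.05 + 0.007991×5.05² − 7.7774×10⁻⁵×5.05³ = 12.77 mg/L.
Pressure correction: C_s' = 12.77 × 0.809 = 10.33 mg/L.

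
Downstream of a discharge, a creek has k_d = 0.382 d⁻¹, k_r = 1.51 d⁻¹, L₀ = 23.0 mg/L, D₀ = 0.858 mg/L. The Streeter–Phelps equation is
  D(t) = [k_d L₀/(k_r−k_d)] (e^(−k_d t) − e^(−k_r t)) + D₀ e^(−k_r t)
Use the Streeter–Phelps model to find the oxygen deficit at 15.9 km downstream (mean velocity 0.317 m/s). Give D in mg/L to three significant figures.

Travel time t = x/v = 15.9 km / (0.317 m/s) = 15900 m / 0.317 m/s = 50160 s = 0.5805 d.
k_d L₀/(k_r−k_d) = 0.382×23.0/(1.51−0.382) = 8.786/1.128 = 7.789 mg/L.
e^(−k_d t) = e^(−0.382×0.5805) = 0.8011; e^(−k_r t) = e^(−1.51×0.5805) = 0.4162.
D = 7.789 × (0.8011 − 0.4162) + 0.858 × 0.4162 = 2.998 + 0.3571 = 3.355 mg/L.

D ≈ 3.36 mg/L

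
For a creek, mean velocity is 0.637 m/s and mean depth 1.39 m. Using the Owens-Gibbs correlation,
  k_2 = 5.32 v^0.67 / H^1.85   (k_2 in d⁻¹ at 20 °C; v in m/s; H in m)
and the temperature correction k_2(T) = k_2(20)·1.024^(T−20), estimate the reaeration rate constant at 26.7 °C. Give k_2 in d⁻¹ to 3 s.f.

k_2 ≈ 2.51 d⁻¹

k_2(20) = 5.32 × 0.637^0.67 / 1.39^1.85 = 5.32 × 0.7392 / 1.839 = 2.138 d⁻¹.
k_2(26.7) = 2.138 × 1.024^(26.7−20) = 2.138 × 1.172 = 2.507 d⁻¹.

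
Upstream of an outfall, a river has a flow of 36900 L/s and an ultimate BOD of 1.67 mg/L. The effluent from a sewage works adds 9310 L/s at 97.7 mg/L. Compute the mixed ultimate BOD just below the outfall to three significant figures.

21.0 mg/L

Flow-weighted mixing: C = (Q_r C_r + Q_w C_w)/(Q_r + Q_w)
= (36900×1.67 + 9310×97.7)/(36900 + 9310) = 971200/46210 = 21.02 mg/L.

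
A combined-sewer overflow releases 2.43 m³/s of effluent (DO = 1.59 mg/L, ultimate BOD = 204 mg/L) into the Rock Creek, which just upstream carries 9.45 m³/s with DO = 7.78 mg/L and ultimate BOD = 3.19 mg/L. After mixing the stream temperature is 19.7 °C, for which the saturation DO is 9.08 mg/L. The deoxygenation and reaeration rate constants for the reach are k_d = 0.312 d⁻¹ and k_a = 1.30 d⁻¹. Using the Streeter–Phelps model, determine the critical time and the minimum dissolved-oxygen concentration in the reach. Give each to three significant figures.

Mixed DO = (9.45×7.78 + 2.43×1.59)/(9.45+2.43) = 77.38/11.88 = 6.514 mg/L.
Mixed L₀ = (9.45×3.19 + 2.43×204)/(11.88) = 525.9/11.88 = 44.26 mg/L.
Initial deficit D₀ = C_s − DO₀ = 9.08 − 6.514 = 2.566 mg/L.
t_c = (1/0.9880) ln[(1.30/0.312)(1 − 2.566×0.9880/(0.312×44.26))] = 1.012 × ln(3.402) = 1.239 d.
D_c = (0.312/1.30) × 44.26 × e^(−0.312×1.239) = 0.2400 × 44.26 × 0.6794 = 7.217 mg/L.
Minimum DO = 9.08 − 7.217 = 1.863 mg/L.

t_c ≈ 1.24 d; minimum DO ≈ 1.86 mg/L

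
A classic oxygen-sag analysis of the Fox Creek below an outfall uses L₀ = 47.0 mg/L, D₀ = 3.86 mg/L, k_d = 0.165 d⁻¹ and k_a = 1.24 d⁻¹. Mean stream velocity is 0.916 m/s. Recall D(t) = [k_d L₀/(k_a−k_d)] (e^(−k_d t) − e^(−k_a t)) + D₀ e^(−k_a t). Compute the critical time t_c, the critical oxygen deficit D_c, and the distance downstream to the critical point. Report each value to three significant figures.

t_c ≈ 1.16 d; D_c ≈ 5.16 mg/L; x_c ≈ 92.1 km

t_c = [1/(k_a−k_d)] ln[(k_a/k_d)(1 − D₀(k_a−k_d)/(k_d L₀))]
= [1/(1.24−0.165)] ln[(1.24/0.165)(1 − 3.86×1.075/(0.165×47.0))]
= (1/1.075) ln[7.515 × 0.4649] = 0.9302 × ln(3.494) = 0.9302 × 1.251 = 1.164 d.
L(t_c) = L₀ e^(−k_d t_c) = 47.0 × 0.8253 = 38.79 mg/L, and at the critical point k_a D_c = k_d L, so D_c = (0.165/1.24) × 38.79 = 5.161 mg/L.
x_c = v t_c = 0.916 m/s × 1.164 d × 86400 s/d = 92100 m ≈ 92.1 km.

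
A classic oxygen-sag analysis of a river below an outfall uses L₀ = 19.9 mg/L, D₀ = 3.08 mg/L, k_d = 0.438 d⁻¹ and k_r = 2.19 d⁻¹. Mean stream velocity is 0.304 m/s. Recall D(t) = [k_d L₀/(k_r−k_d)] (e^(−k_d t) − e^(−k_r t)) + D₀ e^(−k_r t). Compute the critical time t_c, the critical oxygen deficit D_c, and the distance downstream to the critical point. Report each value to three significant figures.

t_c ≈ 0.368 d; D_c ≈ 3.39 mg/L; x_c ≈ 9.66 km

t_c = [1/(k_r−k_d)] ln[(k_r/k_d)(1 − D₀(k_r−k_d)/(k_d L₀))]
= [1/(2.19−0.438)] ln[(2.19/0.438)(1 − 3.08×1.752/(0.438×19.9))]
= (1/1.752) ln[5.000 × 0.3809] = 0.5708 × ln(1.905) = 0.5708 × 0.6442 = 0.3677 d.
D_c = (k_d/k_r) L₀ e^(−k_d t_c) = (0.438/2.19) × 19.9 × e^(−0.438×0.3677) = 0.2000 × 19.9 × 0.8512 = 3.388 mg/L.
x_c = v t_c = 0.304 m/s × 0.3677 d × 86400 s/d = 9658 m ≈ 9.66 km.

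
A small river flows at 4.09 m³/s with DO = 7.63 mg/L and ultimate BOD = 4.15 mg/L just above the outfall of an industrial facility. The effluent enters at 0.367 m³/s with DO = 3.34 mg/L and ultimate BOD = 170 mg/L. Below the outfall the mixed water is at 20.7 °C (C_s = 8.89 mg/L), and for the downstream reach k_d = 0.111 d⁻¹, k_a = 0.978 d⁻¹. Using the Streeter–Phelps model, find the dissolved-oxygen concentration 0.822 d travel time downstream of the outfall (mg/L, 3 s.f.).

DO ≈ 7.11 mg/L

Mixed DO = (4.09×7.63 + 0.367×3.34)/(4.09+0.367) = 32.43/4.457 = 7.277 mg/L.
Mixed L₀ = (4.09×4.15 + 0.367×170)/(4.457) = 79.36/4.457 = 17.81 mg/L.
Initial deficit D₀ = C_s − DO₀ = 8.89 − 7.277 = 1.613 mg/L.
D(0.822) = [0.111×17.81/(0.978−0.111)](e^(−0.111×0.822) − e^(−0.978×0.822)) + 1.613 e^(−0.978×0.822)
= 2.280 × (0.9128 − 0.4476) + 1.613 × 0.4476 = 1.783 mg/L.
DO = 8.89 − 1.783 = 7.107 mg/L.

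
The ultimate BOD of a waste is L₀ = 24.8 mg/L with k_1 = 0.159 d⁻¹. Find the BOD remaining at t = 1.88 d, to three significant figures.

L_t = L₀ e^(−k_1 t) = 24.8 × e^(−0.159×1.88) = 24.8 × 0.7416 = 18.39 mg/L.

L ≈ 18.4 mg/L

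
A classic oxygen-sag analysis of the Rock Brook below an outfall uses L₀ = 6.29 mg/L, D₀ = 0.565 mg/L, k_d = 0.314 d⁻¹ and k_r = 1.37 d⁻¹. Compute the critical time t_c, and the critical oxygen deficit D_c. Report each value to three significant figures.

t_c ≈ 1.05 d; D_c ≈ 1.04 mg/L

At the critical point dD/dt = 0, so k_d L₀ e^(−k_d t) = k_r D. Substituting D(t) from the Streeter–Phelps equation and solving for t gives
t_c = ln[(k_r/k_d)(1 − D₀(k_r−k_d)/(k_d L₀))] / (k_r−k_d).
Here k_r−k_d = 1.056 d⁻¹ and 1 − D₀(k_r−k_d)/(k_d L₀) = 1 − 0.565×1.056/(0.314×6.29) = 0.6979, so
t_c = ln(4.363 × 0.6979) / 1.056 = 1.114 / 1.056 = 1.054 d.
L(t_c) = L₀ e^(−k_d t_c) = 6.29 × 0.7181 = 4.517 mg/L, and at the critical point k_r D_c = k_d L, so D_c = (0.314/1.37) × 4.517 = 1.035 mg/L.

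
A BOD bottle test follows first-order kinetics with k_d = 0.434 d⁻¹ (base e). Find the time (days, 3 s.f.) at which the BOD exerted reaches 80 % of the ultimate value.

y/L₀ = 1 − e^(−k_d t) = 0.80 ⇒ e^(−k_d t) = 0.200
t = −ln(0.200) / 0.434 = 1.609 / 0.434 = 3.708 d.

t ≈ 3.71 d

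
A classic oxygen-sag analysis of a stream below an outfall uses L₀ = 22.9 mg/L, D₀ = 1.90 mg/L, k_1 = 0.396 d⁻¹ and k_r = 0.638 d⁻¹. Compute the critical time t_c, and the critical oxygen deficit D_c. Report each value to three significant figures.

t_c ≈ 1.76 d; D_c ≈ 7.09 mg/L

At the critical point dD/dt = 0, so k_1 L₀ e^(−k_1 t) = k_r D. Substituting D(t) from the Streeter–Phelps equation and solving for t gives
t_c = ln[(k_r/k_1)(1 − D₀(k_r−k_1)/(k_1 L₀))] / (k_r−k_1).
Here k_r−k_1 = 0.2420 d⁻¹ and 1 − D₀(k_r−k_1)/(k_1 L₀) = 1 − 1.90×0.2420/(0.396×22.9) = 0.9493, so
t_c = ln(1.611 × 0.9493) / 0.2420 = 0.4249 / 0.2420 = 1.756 d.
D_c = (k_1/k_r) L₀ e^(−k_1 t_c) = (0.396/0.638) × 22.9 × e^(−0.396×1.756) = 0.6207 × 22.9 × 0.4989 = 7.092 mg/L.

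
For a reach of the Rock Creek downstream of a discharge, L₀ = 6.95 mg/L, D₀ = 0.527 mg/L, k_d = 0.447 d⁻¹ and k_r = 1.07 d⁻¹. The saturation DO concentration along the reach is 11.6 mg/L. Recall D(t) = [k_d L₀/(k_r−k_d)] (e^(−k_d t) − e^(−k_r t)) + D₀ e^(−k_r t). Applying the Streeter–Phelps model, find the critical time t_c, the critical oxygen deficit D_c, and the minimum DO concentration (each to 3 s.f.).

t_c ≈ 1.22 d; D_c ≈ 1.68 mg/L; min DO ≈ 9.92 mg/L

With k_r/k_d = 2.394 and 1 − D₀(k_r−k_d)/(k_d L₀) = 0.8943,
t_c = ln(2.394 × 0.8943) / (1.07 − 0.447) = ln(2.141) / 0.6230 = 0.7612/0.6230 = 1.222 d.
L(t_c) = L₀ e^(−k_d t_c) = 6.95 × 0.5792 = 4.025 mg/L, and at the critical point k_r D_c = k_d L, so D_c = (0.447/1.07) × 4.025 = 1.682 mg/L.
Minimum DO = C_s − D_c = 11.6 − 1.682 = 9.918 mg/L.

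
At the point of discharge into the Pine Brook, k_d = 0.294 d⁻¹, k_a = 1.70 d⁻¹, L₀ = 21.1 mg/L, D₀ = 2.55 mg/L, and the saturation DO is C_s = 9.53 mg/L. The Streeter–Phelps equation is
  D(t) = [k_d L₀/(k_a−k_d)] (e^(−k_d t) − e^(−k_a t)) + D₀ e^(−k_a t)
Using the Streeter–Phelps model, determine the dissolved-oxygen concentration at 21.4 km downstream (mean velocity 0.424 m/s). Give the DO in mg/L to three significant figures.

DO ≈ 6.50 mg/L

Travel time t = x/v = 21.4 km / (0.424 m/s) = 21400 m / 0.424 m/s = 50470 s = 0.5842 d.
k_d L₀/(k_a−k_d) = 0.294×21.1/(1.70−0.294) = 6.203/1.406 = 4.412 mg/L.
e^(−k_d t) = e^(−0.294×0.5842) = 0.8422; e^(−k_a t) = e^(−1.70×0.5842) = 0.3704.
D = 4.412 × (0.8422 − 0.3704) + 2.55 × 0.3704 = 2.081 + 0.9446 = 3.026 mg/L.
DO = C_s − D = 9.53 − 3.026 = 6.504 mg/L.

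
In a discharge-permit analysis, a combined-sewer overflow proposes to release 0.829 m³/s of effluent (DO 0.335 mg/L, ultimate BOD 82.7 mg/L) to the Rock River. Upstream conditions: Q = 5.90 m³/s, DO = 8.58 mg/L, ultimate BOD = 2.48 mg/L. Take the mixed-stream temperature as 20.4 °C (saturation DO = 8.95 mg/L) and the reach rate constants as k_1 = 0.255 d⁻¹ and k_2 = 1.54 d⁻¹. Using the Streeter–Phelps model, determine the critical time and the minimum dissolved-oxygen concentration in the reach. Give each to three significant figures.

t_c ≈ 0.752 d; minimum DO ≈ 7.26 mg/L

Mixed DO = (5.90×8.58 + 0.829×0.335)/(5.90+0.829) = 50.90/6.729 = 7.564 mg/L.
Mixed L₀ = (5.90×2.48 + 0.829×82.7)/(6.729) = 83.19/6.729 = 12.36 mg/L.
Initial deficit D₀ = C_s − DO₀ = 8.95 − 7.564 = 1.386 mg/L.
t_c = (1/1.285) ln[(1.54/0.255)(1 − 1.386×1.285/(0.255×12.36))] = 0.7782 × ln(2.628) = 0.7519 d.
D_c = (0.255/1.54) × 12.36 × e^(−0.255×0.7519) = 0.1656 × 12.36 × 0.8255 = 1.690 mg/L.
Minimum DO = 8.95 − 1.690 = 7.260 mg/L.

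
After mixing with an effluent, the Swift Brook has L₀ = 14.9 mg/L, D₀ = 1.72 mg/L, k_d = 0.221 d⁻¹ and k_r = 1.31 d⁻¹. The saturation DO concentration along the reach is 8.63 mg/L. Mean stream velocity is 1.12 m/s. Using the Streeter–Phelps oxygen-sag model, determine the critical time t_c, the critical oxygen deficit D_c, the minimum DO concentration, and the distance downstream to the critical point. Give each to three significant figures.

t_c ≈ 0.862 d; D_c ≈ 2.08 mg/L; min DO ≈ 6.55 mg/L; x_c ≈ 83.4 km

With k_r/k_d = 5.928 and 1 − D₀(k_r−k_d)/(k_d L₀) = 0.4312,
t_c = ln(5.928 × 0.4312) / (1.31 − 0.221) = ln(2.556) / 1.089 = 0.9384/1.089 = 0.8617 d.
D_c = (k_d/k_r) L₀ e^(−k_d t_c) = (0.221/1.31) × 14.9 × e^(−0.221×0.8617) = 0.1687 × 14.9 × 0.8266 = 2.078 mg/L.
Minimum DO = C_s − D_c = 8.63 − 2.078 = 6.552 mg/L.
x_c = v t_c = 1.12 m/s × 0.8617 d × 86400 s/d = 83380 m ≈ 83.4 km.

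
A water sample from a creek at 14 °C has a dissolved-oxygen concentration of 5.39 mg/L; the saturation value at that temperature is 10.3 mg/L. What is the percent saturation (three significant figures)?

% saturation = C/C_s × 100 = 5.39/10.3 × 100 = 52.3 %.

52.3 % saturation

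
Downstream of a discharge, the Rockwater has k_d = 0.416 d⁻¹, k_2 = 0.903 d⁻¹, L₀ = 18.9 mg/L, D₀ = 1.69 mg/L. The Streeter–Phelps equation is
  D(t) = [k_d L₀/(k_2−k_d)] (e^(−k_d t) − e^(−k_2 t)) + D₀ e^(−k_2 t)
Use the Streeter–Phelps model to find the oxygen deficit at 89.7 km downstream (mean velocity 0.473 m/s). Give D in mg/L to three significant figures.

Travel time t = x/v = 89.7 km / (0.473 m/s) = 89700 m / 0.473 m/s = 189600 s = 2.195 d.
k_d L₀/(k_2−k_d) = 0.416×18.9/(0.903−0.416) = 7.862/0.4870 = 16.14 mg/L.
e^(−k_d t) = e^(−0.416×2.195) = 0.4013; e^(−k_2 t) = e^(−0.903×2.195) = 0.1378.
D = 16.14 × (0.4013 − 0.1378) + 1.69 × 0.1378 = 4.254 + 0.2329 = 4.487 mg/L.

D ≈ 4.49 mg/L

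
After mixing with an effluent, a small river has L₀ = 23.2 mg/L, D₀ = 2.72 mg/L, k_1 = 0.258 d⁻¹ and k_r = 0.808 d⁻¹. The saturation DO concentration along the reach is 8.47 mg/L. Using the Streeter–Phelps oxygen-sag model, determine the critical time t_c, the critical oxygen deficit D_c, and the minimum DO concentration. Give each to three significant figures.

With k_r/k_1 = 3.132 and 1 − D₀(k_r−k_1)/(k_1 L₀) = 0.7501,
t_c = ln(3.132 × 0.7501) / (0.808 − 0.258) = ln(2.349) / 0.5500 = 0.8540/0.5500 = 1.553 d.
D_c = (k_1/k_r) L₀ e^(−k_1 t_c) = (0.258/0.808) × 23.2 × e^(−0.258×1.553) = 0.3193 × 23.2 × 0.6699 = 4.963 mg/L.
Minimum DO = C_s − D_c = 8.47 − 4.963 = 3.507 mg/L.

t_c ≈ 1.55 d; D_c ≈ 4.96 mg/L; min DO ≈ 3.51 mg/L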